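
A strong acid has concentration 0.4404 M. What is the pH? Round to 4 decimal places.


A strong acid dissociates completely, so [H+] equals the given concentration.
pH = -log10([H+]) = -log10(0.4404)
pH = 0.35615269, rounded to 4 dp:

0.3562


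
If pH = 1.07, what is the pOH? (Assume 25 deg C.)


At 25 deg C, pH + pOH = 14.
pOH = 14 - pH = 14 - 1.07
pOH = 12.93:

12.93


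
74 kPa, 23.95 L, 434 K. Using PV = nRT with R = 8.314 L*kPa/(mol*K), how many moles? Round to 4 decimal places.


PV = nRT, solve for n = PV / (RT).
PV = 74 * 23.95 = 1772.3
RT = 8.314 * 434 = 3608.276
n = 1772.3 / 3608.276
n = 0.4911764 mol, rounded to 4 dp:

0.4912 mol


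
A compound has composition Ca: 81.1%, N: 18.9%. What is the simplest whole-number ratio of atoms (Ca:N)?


Assume 100 g of compound, divide each mass% by atomic mass to get moles, then normalize by the smallest to get a raw atom ratio.
Moles per 100 g: Ca: 81.1/40.078 = 2.0236, N: 18.9/14.007 = 1.3493
Raw ratio (divide by min = 1.3493): Ca: 1.5, N: 1.0
Multiply by 2 to clear fractions: Ca: 2.999 ~= 3, N: 2.0 ~= 2
Reduce by GCD to get the simplest whole-number ratio:

3:2


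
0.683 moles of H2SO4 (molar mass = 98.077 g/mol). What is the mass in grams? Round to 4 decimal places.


mass = n * M
mass = 0.683 * 98.077
mass = 66.986591 g, rounded to 4 dp:

66.9866 g


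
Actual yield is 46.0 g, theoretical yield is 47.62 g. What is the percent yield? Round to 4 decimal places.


% yield = 100 * actual / theoretical
% yield = 100 * 46.0 / 47.62
% yield = 96.59806804 %, rounded to 4 dp:

96.5981 %


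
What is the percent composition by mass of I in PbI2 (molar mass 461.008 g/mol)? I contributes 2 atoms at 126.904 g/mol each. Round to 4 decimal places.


pct = 100 * (n_elem * M_elem) / M_total
mass_contribution = 2 * 126.904 = 253.808 g/mol
pct = 100 * 253.808 / 461.008
pct = 55.05500989 %, rounded to 4 dp:

55.0550 %


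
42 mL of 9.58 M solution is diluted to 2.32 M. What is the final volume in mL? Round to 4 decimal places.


Dilution: M1*V1 = M2*V2, solve for V2.
V2 = M1*V1 / M2
V2 = 9.58 * 42 / 2.32
V2 = 402.36 / 2.32
V2 = 173.43103448 mL, rounded to 4 dp:

173.4310 mL


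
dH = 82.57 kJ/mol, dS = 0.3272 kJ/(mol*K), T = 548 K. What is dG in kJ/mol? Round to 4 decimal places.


Gibbs: dG = dH - T*dS (consistent units, dS already in kJ/(mol*K)).
T*dS = 548 * 0.3272 = 179.3056
dG = 82.57 - (179.3056)
dG = -96.7356 kJ/mol, rounded to 4 dp:

-96.7356 kJ/mol


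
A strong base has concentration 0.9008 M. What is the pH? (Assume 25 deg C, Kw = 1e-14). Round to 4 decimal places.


A strong base dissociates completely, so [OH-] equals the given concentration.
pOH = -log10([OH-]) = -log10(0.9008) = 0.045372
pH = 14 - pOH = 14 - 0.045372
pH = 13.954628, rounded to 4 dp:

13.9546


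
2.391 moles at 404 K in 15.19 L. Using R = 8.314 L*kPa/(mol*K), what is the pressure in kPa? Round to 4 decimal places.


PV = nRT, solve for P = nRT / V.
nRT = 2.391 * 8.314 * 404 = 8031.0247
P = 8031.0247 / 15.19
P = 528.70472021 kPa, rounded to 4 dp:

528.7047 kPa


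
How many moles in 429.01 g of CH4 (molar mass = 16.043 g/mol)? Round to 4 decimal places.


n = mass / M
n = 429.01 / 16.043
n = 26.74125787 mol, rounded to 4 dp:

26.7413 mol


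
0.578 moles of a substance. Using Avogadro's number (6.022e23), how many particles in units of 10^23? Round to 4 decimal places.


N = n * NA, then divide by 1e23 for the requested units.
N / 1e23 = n * 6.022
N / 1e23 = 0.578 * 6.022
N / 1e23 = 3.480716, rounded to 4 dp:

3.4807


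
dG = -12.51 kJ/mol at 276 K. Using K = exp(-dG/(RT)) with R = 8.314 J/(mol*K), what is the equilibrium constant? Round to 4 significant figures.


dG is in kJ/mol; multiply by 1000 to match R in J/(mol*K).
RT = 8.314 * 276 = 2294.664 J/mol
exponent = -dG*1000 / (RT) = -(-12.51*1000) / 2294.664 = 5.45177856
K = exp(5.45177856)
K = 233.17251, rounded to 4 significant figures:

233.2


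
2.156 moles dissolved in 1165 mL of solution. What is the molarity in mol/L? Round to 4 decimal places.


Convert volume to liters: V_L = V_mL / 1000.
V_L = 1165 / 1000 = 1.165 L
M = n / V_L = 2.156 / 1.165
M = 1.85064378 mol/L, rounded to 4 dp:

1.8506 mol/L


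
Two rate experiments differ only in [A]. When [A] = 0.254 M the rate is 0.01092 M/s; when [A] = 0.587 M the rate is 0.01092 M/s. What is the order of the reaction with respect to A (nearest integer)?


Rate is proportional to [A]^n, so rate2/rate1 = ([A]2/[A]1)^n. Take logs to solve for n.
rate2/rate1 = 0.01092 / 0.01092 = 1.0
[A]2/[A]1 = 0.587 / 0.254 = 2.311
n = ln(1.0) / ln(2.311) = 0.0
Nearest integer order:

0


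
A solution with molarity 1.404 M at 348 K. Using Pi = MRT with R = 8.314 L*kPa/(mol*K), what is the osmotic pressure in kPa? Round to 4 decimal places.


Osmotic pressure (van't Hoff): Pi = M*R*T.
RT = 8.314 * 348 = 2893.272
Pi = 1.404 * 2893.272
Pi = 4062.153888 kPa, rounded to 4 dp:

4062.1539 kPa


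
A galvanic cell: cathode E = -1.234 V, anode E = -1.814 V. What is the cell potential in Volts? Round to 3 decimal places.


Standard cell potential: E_cell = E_cathode - E_anode.
E_cell = -1.234 - (-1.814)
E_cell = 0.58 V, rounded to 3 dp:

0.580 V


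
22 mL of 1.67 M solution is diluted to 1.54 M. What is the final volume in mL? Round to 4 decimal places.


Dilution: M1*V1 = M2*V2, solve for V2.
V2 = M1*V1 / M2
V2 = 1.67 * 22 / 1.54
V2 = 36.74 / 1.54
V2 = 23.85714286 mL, rounded to 4 dp:

23.8571 mL


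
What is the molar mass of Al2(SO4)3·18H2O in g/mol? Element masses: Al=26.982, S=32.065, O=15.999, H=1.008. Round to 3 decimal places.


M = sum(count * atomic_mass) over atoms.
M = 2*26.982 + 3*32.065 + 30*15.999 + 36*1.008
M = 53.964 + 96.195 + 479.97 + 36.288
M = 666.417 g/mol, rounded to 3 dp:

666.417 g/mol


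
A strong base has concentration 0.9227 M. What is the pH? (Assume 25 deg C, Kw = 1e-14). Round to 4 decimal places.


A strong base dissociates completely, so [OH-] equals the given concentration.
pOH = -log10([OH-]) = -log10(0.9227) = 0.034939
pH = 14 - pOH = 14 - 0.034939
pH = 13.965061, rounded to 4 dp:

13.9651


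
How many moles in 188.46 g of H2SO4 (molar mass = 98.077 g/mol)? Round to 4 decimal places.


n = mass / M
n = 188.46 / 98.077
n = 1.92155143 mol, rounded to 4 dp:

1.9216 mol


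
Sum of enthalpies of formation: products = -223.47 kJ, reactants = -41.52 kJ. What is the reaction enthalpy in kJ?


dH_rxn = sum(dH_f products) - sum(dH_f reactants)
dH_rxn = -223.47 - (-41.52)
dH_rxn = -181.95 kJ:

-181.95 kJ


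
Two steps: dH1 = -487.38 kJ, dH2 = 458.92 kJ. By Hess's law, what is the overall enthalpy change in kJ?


Hess's law: enthalpy is a state function, so add the step enthalpies.
dH_total = dH1 + dH2 = -487.38 + (458.92)
dH_total = -28.46 kJ:

-28.46 kJ


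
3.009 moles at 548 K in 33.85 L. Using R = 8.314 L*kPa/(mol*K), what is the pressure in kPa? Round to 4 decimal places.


PV = nRT, solve for P = nRT / V.
nRT = 3.009 * 8.314 * 548 = 13709.2206
P = 13709.2206 / 33.85
P = 404.99913146 kPa, rounded to 4 dp:

404.9991 kPa


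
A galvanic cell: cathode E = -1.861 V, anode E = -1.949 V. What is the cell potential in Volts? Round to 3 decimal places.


Standard cell potential: E_cell = E_cathode - E_anode.
E_cell = -1.861 - (-1.949)
E_cell = 0.088 V, rounded to 3 dp:

0.088 V


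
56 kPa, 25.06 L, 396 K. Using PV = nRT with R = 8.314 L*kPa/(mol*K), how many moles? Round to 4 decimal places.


PV = nRT, solve for n = PV / (RT).
PV = 56 * 25.06 = 1403.36
RT = 8.314 * 396 = 3292.344
n = 1403.36 / 3292.344
n = 0.4262495 mol, rounded to 4 dp:

0.4262 mol


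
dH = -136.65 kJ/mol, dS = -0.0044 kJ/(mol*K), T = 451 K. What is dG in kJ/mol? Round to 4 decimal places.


Gibbs: dG = dH - T*dS (consistent units, dS already in kJ/(mol*K)).
T*dS = 451 * -0.0044 = -1.9844
dG = -136.65 - (-1.9844)
dG = -134.6656 kJ/mol, rounded to 4 dp:

-134.6656 kJ/mol


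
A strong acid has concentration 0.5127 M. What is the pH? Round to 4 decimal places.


A strong acid dissociates completely, so [H+] equals the given concentration.
pH = -log10([H+]) = -log10(0.5127)
pH = 0.29013668, rounded to 4 dp:

0.2901


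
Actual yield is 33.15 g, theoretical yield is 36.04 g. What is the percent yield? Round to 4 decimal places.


% yield = 100 * actual / theoretical
% yield = 100 * 33.15 / 36.04
% yield = 91.98113208 %, rounded to 4 dp:

91.9811 %


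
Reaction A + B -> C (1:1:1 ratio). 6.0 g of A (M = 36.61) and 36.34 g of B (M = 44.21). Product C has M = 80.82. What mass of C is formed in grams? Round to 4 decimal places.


Find moles of each reactant; the smaller value is the limiting reagent in a 1:1:1 reaction, so moles_C equals moles of the limiter.
n_A = mass_A / M_A = 6.0 / 36.61 = 0.16389 mol
n_B = mass_B / M_B = 36.34 / 44.21 = 0.821986 mol
Limiting reagent: A (smaller), n_limiting = 0.16389 mol
mass_C = n_limiting * M_C = 0.16389 * 80.82
mass_C = 13.2455898 g, rounded to 4 dp:

13.2456 g


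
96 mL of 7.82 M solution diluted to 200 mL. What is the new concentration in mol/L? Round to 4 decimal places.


Dilution: M1*V1 = M2*V2, solve for M2.
M2 = M1*V1 / V2
M2 = 7.82 * 96 / 200
M2 = 750.72 / 200
M2 = 3.7536 mol/L, rounded to 4 dp:

3.7536 mol/L


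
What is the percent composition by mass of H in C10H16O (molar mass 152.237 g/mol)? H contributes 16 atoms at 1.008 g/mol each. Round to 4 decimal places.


pct = 100 * (n_elem * M_elem) / M_total
mass_contribution = 16 * 1.008 = 16.128 g/mol
pct = 100 * 16.128 / 152.237
pct = 10.59400803 %, rounded to 4 dp:

10.5940 %


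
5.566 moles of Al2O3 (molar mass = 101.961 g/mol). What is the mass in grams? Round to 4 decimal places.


mass = n * M
mass = 5.566 * 101.961
mass = 567.514926 g, rounded to 4 dp:

567.5149 g


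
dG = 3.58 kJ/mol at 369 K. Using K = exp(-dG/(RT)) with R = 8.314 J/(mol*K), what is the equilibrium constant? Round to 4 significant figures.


dG is in kJ/mol; multiply by 1000 to match R in J/(mol*K).
RT = 8.314 * 369 = 3067.866 J/mol
exponent = -dG*1000 / (RT) = -(3.58*1000) / 3067.866 = -1.16693493
K = exp(-1.16693493)
K = 0.3113197, rounded to 4 significant figures:

0.3113


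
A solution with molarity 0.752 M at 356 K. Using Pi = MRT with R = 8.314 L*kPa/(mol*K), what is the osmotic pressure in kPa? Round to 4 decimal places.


Osmotic pressure (van't Hoff): Pi = M*R*T.
RT = 8.314 * 356 = 2959.784
Pi = 0.752 * 2959.784
Pi = 2225.757568 kPa, rounded to 4 dp:

2225.7576 kPa


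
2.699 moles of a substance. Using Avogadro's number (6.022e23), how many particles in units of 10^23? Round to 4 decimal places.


N = n * NA, then divide by 1e23 for the requested units.
N / 1e23 = n * 6.022
N / 1e23 = 2.699 * 6.022
N / 1e23 = 16.253378, rounded to 4 dp:

16.2534


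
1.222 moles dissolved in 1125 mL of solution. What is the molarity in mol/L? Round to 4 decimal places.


Convert volume to liters: V_L = V_mL / 1000.
V_L = 1125 / 1000 = 1.125 L
M = n / V_L = 1.222 / 1.125
M = 1.08622222 mol/L, rounded to 4 dp:

1.0862 mol/L


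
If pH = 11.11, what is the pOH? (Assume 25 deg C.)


At 25 deg C, pH + pOH = 14.
pOH = 14 - pH = 14 - 11.11
pOH = 2.89:

2.89


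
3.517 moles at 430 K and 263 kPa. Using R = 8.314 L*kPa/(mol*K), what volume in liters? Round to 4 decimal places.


PV = nRT, solve for V = nRT / P.
nRT = 3.517 * 8.314 * 430 = 12573.3453
V = 12573.3453 / 263
V = 47.80739658 L, rounded to 4 dp:

47.8074 L


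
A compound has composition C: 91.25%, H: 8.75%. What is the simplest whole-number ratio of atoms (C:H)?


Assume 100 g of compound, divide each mass% by atomic mass to get moles, then normalize by the smallest to get a raw atom ratio.
Moles per 100 g: C: 91.25/12.011 = 7.5972, H: 8.75/1.008 = 8.6806
Raw ratio (divide by min = 7.5972): C: 1.0, H: 1.143
Multiply by 7 to clear fractions: C: 7.0 ~= 7, H: 7.998 ~= 8
Reduce by GCD to get the simplest whole-number ratio:

7:8


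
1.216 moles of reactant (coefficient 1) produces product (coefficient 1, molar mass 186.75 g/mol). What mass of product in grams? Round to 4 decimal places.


Use the coefficient ratio to convert reactant moles to product moles, then multiply by the product's molar mass.
moles_P = moles_R * (coeff_P / coeff_R) = 1.216 * (1/1) = 1.216
mass_P = moles_P * M_P = 1.216 * 186.75
mass_P = 227.088 g, rounded to 4 dp:

227.0880 g


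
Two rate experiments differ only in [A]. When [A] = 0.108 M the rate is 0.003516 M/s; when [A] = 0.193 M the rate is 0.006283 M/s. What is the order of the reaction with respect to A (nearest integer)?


Rate is proportional to [A]^n, so rate2/rate1 = ([A]2/[A]1)^n. Take logs to solve for n.
rate2/rate1 = 0.006283 / 0.003516 = 1.787
[A]2/[A]1 = 0.193 / 0.108 = 1.787
n = ln(1.787) / ln(1.787) = 1.0
Nearest integer order:

1


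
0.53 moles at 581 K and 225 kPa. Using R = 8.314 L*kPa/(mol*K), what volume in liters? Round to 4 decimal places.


PV = nRT, solve for V = nRT / P.
nRT = 0.53 * 8.314 * 581 = 2560.13
V = 2560.13 / 225
V = 11.37835556 L, rounded to 4 dp:

11.3784 L


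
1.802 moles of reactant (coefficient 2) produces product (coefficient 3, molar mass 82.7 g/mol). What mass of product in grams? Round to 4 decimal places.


Use the coefficient ratio to convert reactant moles to product moles, then multiply by the product's molar mass.
moles_P = moles_R * (coeff_P / coeff_R) = 1.802 * (3/2) = 2.703
mass_P = moles_P * M_P = 2.703 * 82.7
mass_P = 223.5381 g, rounded to 4 dp:

223.5381 g


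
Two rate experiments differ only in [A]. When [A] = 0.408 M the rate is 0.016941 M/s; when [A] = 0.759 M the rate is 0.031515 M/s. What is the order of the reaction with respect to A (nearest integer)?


Rate is proportional to [A]^n, so rate2/rate1 = ([A]2/[A]1)^n. Take logs to solve for n.
rate2/rate1 = 0.031515 / 0.016941 = 1.8603
[A]2/[A]1 = 0.759 / 0.408 = 1.8603
n = ln(1.8603) / ln(1.8603) = 1.0
Nearest integer order:

1


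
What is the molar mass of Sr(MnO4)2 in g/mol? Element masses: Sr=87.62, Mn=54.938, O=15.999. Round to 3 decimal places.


M = sum(count * atomic_mass) over atoms.
M = 1*87.62 + 2*54.938 + 8*15.999
M = 87.62 + 109.876 + 127.992
M = 325.488 g/mol, rounded to 3 dp:

325.488 g/mol


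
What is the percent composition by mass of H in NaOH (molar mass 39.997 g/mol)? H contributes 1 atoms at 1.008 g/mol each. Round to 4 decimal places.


pct = 100 * (n_elem * M_elem) / M_total
mass_contribution = 1 * 1.008 = 1.008 g/mol
pct = 100 * 1.008 / 39.997
pct = 2.52018901 %, rounded to 4 dp:

2.5202 %


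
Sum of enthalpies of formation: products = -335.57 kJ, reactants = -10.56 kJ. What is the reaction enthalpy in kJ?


dH_rxn = sum(dH_f products) - sum(dH_f reactants)
dH_rxn = -335.57 - (-10.56)
dH_rxn = -325.01 kJ:

-325.01 kJ


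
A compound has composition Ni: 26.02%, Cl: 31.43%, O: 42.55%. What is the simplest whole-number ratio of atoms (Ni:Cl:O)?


Assume 100 g of compound, divide each mass% by atomic mass to get moles, then normalize by the smallest to get a raw atom ratio.
Moles per 100 g: Ni: 26.02/58.693 = 0.4433, Cl: 31.43/35.453 = 0.8865, O: 42.55/15.999 = 2.6595
Raw ratio (divide by min = 0.4433): Ni: 1.0, Cl: 2.0, O: 5.999
Multiply by 1 to clear fractions: Ni: 1.0 ~= 1, Cl: 2.0 ~= 2, O: 5.999 ~= 6
Reduce by GCD to get the simplest whole-number ratio:

1:2:6


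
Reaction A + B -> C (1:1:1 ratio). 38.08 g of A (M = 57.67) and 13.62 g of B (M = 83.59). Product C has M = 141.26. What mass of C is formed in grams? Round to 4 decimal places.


Find moles of each reactant; the smaller value is the limiting reagent in a 1:1:1 reaction, so moles_C equals moles of the limiter.
n_A = mass_A / M_A = 38.08 / 57.67 = 0.660309 mol
n_B = mass_B / M_B = 13.62 / 83.59 = 0.162938 mol
Limiting reagent: B (smaller), n_limiting = 0.162938 mol
mass_C = n_limiting * M_C = 0.162938 * 141.26
mass_C = 23.01662188 g, rounded to 4 dp:

23.0166 g


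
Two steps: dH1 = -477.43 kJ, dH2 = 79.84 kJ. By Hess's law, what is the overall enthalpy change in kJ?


Hess's law: enthalpy is a state function, so add the step enthalpies.
dH_total = dH1 + dH2 = -477.43 + (79.84)
dH_total = -397.59 kJ:

-397.59 kJ


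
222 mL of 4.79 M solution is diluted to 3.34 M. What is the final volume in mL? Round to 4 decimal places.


Dilution: M1*V1 = M2*V2, solve for V2.
V2 = M1*V1 / M2
V2 = 4.79 * 222 / 3.34
V2 = 1063.38 / 3.34
V2 = 318.37724551 mL, rounded to 4 dp:

318.3772 mL


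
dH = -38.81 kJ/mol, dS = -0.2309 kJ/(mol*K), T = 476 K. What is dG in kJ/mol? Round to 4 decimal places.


Gibbs: dG = dH - T*dS (consistent units, dS already in kJ/(mol*K)).
T*dS = 476 * -0.2309 = -109.9084
dG = -38.81 - (-109.9084)
dG = 71.0984 kJ/mol, rounded to 4 dp:

71.0984 kJ/mol


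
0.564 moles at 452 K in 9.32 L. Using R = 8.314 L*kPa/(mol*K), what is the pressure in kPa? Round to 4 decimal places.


PV = nRT, solve for P = nRT / V.
nRT = 0.564 * 8.314 * 452 = 2119.4714
P = 2119.4714 / 9.32
P = 227.41109442 kPa, rounded to 4 dp:

227.4111 kPa


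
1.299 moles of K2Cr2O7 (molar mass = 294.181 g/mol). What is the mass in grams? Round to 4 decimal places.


mass = n * M
mass = 1.299 * 294.181
mass = 382.141119 g, rounded to 4 dp:

382.1411 g


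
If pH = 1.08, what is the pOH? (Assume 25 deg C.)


At 25 deg C, pH + pOH = 14.
pOH = 14 - pH = 14 - 1.08
pOH = 12.92:

12.92


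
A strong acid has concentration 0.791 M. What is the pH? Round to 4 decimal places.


A strong acid dissociates completely, so [H+] equals the given concentration.
pH = -log10([H+]) = -log10(0.791)
pH = 0.10182352, rounded to 4 dp:

0.1018


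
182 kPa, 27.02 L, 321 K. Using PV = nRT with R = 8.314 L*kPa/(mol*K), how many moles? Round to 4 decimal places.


PV = nRT, solve for n = PV / (RT).
PV = 182 * 27.02 = 4917.64
RT = 8.314 * 321 = 2668.794
n = 4917.64 / 2668.794
n = 1.84264503 mol, rounded to 4 dp:

1.8426 mol


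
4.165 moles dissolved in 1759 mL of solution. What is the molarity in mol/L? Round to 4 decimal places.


Convert volume to liters: V_L = V_mL / 1000.
V_L = 1759 / 1000 = 1.759 L
M = n / V_L = 4.165 / 1.759
M = 2.36782263 mol/L, rounded to 4 dp:

2.3678 mol/L


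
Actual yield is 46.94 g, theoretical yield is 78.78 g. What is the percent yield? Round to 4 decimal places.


% yield = 100 * actual / theoretical
% yield = 100 * 46.94 / 78.78
% yield = 59.58365067 %, rounded to 4 dp:

59.5837 %


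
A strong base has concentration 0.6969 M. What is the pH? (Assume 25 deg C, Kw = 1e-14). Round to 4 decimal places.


A strong base dissociates completely, so [OH-] equals the given concentration.
pOH = -log10([OH-]) = -log10(0.6969) = 0.15683
pH = 14 - pOH = 14 - 0.15683
pH = 13.84317, rounded to 4 dp:

13.8432


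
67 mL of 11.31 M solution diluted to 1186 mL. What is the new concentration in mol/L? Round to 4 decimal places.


Dilution: M1*V1 = M2*V2, solve for M2.
M2 = M1*V1 / V2
M2 = 11.31 * 67 / 1186
M2 = 757.77 / 1186
M2 = 0.63892917 mol/L, rounded to 4 dp:

0.6389 mol/L


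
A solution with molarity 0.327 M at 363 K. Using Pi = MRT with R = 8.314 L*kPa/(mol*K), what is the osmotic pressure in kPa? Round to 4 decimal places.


Osmotic pressure (van't Hoff): Pi = M*R*T.
RT = 8.314 * 363 = 3017.982
Pi = 0.327 * 3017.982
Pi = 986.880114 kPa, rounded to 4 dp:

986.8801 kPa


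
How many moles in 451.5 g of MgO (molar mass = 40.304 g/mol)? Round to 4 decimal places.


n = mass / M
n = 451.5 / 40.304
n = 11.20236205 mol, rounded to 4 dp:

11.2024 mol


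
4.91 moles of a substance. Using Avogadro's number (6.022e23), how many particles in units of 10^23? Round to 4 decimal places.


N = n * NA, then divide by 1e23 for the requested units.
N / 1e23 = n * 6.022
N / 1e23 = 4.91 * 6.022
N / 1e23 = 29.56802, rounded to 4 dp:

29.5680


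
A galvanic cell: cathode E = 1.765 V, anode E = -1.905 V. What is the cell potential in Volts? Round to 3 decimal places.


Standard cell potential: E_cell = E_cathode - E_anode.
E_cell = 1.765 - (-1.905)
E_cell = 3.67 V, rounded to 3 dp:

3.670 V


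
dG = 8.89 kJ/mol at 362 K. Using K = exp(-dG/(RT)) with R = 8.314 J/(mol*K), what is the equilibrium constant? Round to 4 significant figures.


dG is in kJ/mol; multiply by 1000 to match R in J/(mol*K).
RT = 8.314 * 362 = 3009.668 J/mol
exponent = -dG*1000 / (RT) = -(8.89*1000) / 3009.668 = -2.95381417
K = exp(-2.95381417)
K = 0.052140454, rounded to 4 significant figures:

0.05214


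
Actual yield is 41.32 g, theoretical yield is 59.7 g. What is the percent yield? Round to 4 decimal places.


% yield = 100 * actual / theoretical
% yield = 100 * 41.32 / 59.7
% yield = 69.21273032 %, rounded to 4 dp:

69.2127 %


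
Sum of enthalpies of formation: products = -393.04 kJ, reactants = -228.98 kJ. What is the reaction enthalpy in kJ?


dH_rxn = sum(dH_f products) - sum(dH_f reactants)
dH_rxn = -393.04 - (-228.98)
dH_rxn = -164.06 kJ:

-164.06 kJ


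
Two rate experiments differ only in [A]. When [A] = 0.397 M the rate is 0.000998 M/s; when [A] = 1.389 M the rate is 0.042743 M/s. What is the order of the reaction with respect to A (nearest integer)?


Rate is proportional to [A]^n, so rate2/rate1 = ([A]2/[A]1)^n. Take logs to solve for n.
rate2/rate1 = 0.042743 / 0.000998 = 42.8287
[A]2/[A]1 = 1.389 / 0.397 = 3.4987
n = ln(42.8287) / ln(3.4987) = 3.0
Nearest integer order:

3


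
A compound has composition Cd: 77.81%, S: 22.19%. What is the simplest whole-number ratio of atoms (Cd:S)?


Assume 100 g of compound, divide each mass% by atomic mass to get moles, then normalize by the smallest to get a raw atom ratio.
Moles per 100 g: Cd: 77.81/112.414 = 0.6922, S: 22.19/32.065 = 0.692
Raw ratio (divide by min = 0.692): Cd: 1.0, S: 1.0
Multiply by 1 to clear fractions: Cd: 1.0 ~= 1, S: 1.0 ~= 1
Reduce by GCD to get the simplest whole-number ratio:

1:1


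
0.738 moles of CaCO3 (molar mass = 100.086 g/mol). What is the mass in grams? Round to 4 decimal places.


mass = n * M
mass = 0.738 * 100.086
mass = 73.863468 g, rounded to 4 dp:

73.8635 g


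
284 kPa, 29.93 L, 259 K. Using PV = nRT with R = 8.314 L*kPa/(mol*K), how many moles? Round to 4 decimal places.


PV = nRT, solve for n = PV / (RT).
PV = 284 * 29.93 = 8500.12
RT = 8.314 * 259 = 2153.326
n = 8500.12 / 2153.326
n = 3.94743759 mol, rounded to 4 dp:

3.9474 mol


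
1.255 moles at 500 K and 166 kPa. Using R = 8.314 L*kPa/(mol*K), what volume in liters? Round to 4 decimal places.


PV = nRT, solve for V = nRT / P.
nRT = 1.255 * 8.314 * 500 = 5217.035
V = 5217.035 / 166
V = 31.42792169 L, rounded to 4 dp:

31.4279 L


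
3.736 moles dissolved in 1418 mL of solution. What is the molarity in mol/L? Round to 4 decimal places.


Convert volume to liters: V_L = V_mL / 1000.
V_L = 1418 / 1000 = 1.418 L
M = n / V_L = 3.736 / 1.418
M = 2.63469676 mol/L, rounded to 4 dp:

2.6347 mol/L


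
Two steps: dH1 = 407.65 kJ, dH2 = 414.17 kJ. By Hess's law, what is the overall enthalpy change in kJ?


Hess's law: enthalpy is a state function, so add the step enthalpies.
dH_total = dH1 + dH2 = 407.65 + (414.17)
dH_total = 821.82 kJ:

821.82 kJ


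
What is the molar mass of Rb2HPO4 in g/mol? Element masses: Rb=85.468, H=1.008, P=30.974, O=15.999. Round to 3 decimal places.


M = sum(count * atomic_mass) over atoms.
M = 2*85.468 + 1*1.008 + 1*30.974 + 4*15.999
M = 170.936 + 1.008 + 30.974 + 63.996
M = 266.914 g/mol, rounded to 3 dp:

266.914 g/mol


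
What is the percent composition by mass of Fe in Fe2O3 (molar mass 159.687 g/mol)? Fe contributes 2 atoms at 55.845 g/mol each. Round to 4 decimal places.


pct = 100 * (n_elem * M_elem) / M_total
mass_contribution = 2 * 55.845 = 111.69 g/mol
pct = 100 * 111.69 / 159.687
pct = 69.94307614 %, rounded to 4 dp:

69.9431 %


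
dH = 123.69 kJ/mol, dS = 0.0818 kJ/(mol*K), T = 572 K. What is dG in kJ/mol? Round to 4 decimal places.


Gibbs: dG = dH - T*dS (consistent units, dS already in kJ/(mol*K)).
T*dS = 572 * 0.0818 = 46.7896
dG = 123.69 - (46.7896)
dG = 76.9004 kJ/mol, rounded to 4 dp:

76.9004 kJ/mol


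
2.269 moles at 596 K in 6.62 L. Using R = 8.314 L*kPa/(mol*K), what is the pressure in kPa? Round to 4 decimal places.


PV = nRT, solve for P = nRT / V.
nRT = 2.269 * 8.314 * 596 = 11243.2217
P = 11243.2217 / 6.62
P = 1698.37185801 kPa, rounded to 4 dp:

1698.3719 kPa


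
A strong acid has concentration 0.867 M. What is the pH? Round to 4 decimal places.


A strong acid dissociates completely, so [H+] equals the given concentration.
pH = -log10([H+]) = -log10(0.867)
pH = 0.0619809, rounded to 4 dp:

0.0620


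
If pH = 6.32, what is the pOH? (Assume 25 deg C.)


At 25 deg C, pH + pOH = 14.
pOH = 14 - pH = 14 - 6.32
pOH = 7.68:

7.68


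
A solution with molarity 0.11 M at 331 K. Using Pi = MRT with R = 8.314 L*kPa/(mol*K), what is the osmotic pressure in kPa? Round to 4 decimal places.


Osmotic pressure (van't Hoff): Pi = M*R*T.
RT = 8.314 * 331 = 2751.934
Pi = 0.11 * 2751.934
Pi = 302.71274 kPa, rounded to 4 dp:

302.7127 kPa


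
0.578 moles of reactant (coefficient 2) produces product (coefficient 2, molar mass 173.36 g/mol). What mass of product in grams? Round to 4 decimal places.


Use the coefficient ratio to convert reactant moles to product moles, then multiply by the product's molar mass.
moles_P = moles_R * (coeff_P / coeff_R) = 0.578 * (2/2) = 0.578
mass_P = moles_P * M_P = 0.578 * 173.36
mass_P = 100.20208 g, rounded to 4 dp:

100.2021 g


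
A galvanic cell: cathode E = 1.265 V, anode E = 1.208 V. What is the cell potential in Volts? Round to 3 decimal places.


Standard cell potential: E_cell = E_cathode - E_anode.
E_cell = 1.265 - (1.208)
E_cell = 0.057 V, rounded to 3 dp:

0.057 V


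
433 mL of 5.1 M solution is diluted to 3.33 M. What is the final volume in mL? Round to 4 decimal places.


Dilution: M1*V1 = M2*V2, solve for V2.
V2 = M1*V1 / M2
V2 = 5.1 * 433 / 3.33
V2 = 2208.3 / 3.33
V2 = 663.15315315 mL, rounded to 4 dp:

663.1532 mL


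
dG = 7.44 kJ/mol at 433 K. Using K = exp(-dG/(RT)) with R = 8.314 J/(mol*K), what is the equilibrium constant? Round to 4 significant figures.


dG is in kJ/mol; multiply by 1000 to match R in J/(mol*K).
RT = 8.314 * 433 = 3599.962 J/mol
exponent = -dG*1000 / (RT) = -(7.44*1000) / 3599.962 = -2.06668848
K = exp(-2.06668848)
K = 0.12660434, rounded to 4 significant figures:

0.1266


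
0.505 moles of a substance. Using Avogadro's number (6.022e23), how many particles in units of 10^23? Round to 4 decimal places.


N = n * NA, then divide by 1e23 for the requested units.
N / 1e23 = n * 6.022
N / 1e23 = 0.505 * 6.022
N / 1e23 = 3.04111, rounded to 4 dp:

3.0411


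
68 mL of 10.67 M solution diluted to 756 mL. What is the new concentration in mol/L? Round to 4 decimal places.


Dilution: M1*V1 = M2*V2, solve for M2.
M2 = M1*V1 / V2
M2 = 10.67 * 68 / 756
M2 = 725.56 / 756
M2 = 0.95973545 mol/L, rounded to 4 dp:

0.9597 mol/L


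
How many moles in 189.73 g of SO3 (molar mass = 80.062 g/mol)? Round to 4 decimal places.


n = mass / M
n = 189.73 / 80.062
n = 2.36978841 mol, rounded to 4 dp:

2.3698 mol


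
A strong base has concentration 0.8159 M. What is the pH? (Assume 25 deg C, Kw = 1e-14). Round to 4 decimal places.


A strong base dissociates completely, so [OH-] equals the given concentration.
pOH = -log10([OH-]) = -log10(0.8159) = 0.088363
pH = 14 - pOH = 14 - 0.088363
pH = 13.911637, rounded to 4 dp:

13.9116


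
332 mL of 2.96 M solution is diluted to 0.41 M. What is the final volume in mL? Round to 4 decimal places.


Dilution: M1*V1 = M2*V2, solve for V2.
V2 = M1*V1 / M2
V2 = 2.96 * 332 / 0.41
V2 = 982.72 / 0.41
V2 = 2396.87804878 mL, rounded to 4 dp:

2396.8780 mL


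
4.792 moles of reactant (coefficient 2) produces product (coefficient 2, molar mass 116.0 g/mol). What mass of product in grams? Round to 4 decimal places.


Use the coefficient ratio to convert reactant moles to product moles, then multiply by the product's molar mass.
moles_P = moles_R * (coeff_P / coeff_R) = 4.792 * (2/2) = 4.792
mass_P = moles_P * M_P = 4.792 * 116.0
mass_P = 555.872 g, rounded to 4 dp:

555.8720 g


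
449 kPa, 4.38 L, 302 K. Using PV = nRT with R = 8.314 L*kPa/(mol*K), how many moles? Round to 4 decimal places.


PV = nRT, solve for n = PV / (RT).
PV = 449 * 4.38 = 1966.62
RT = 8.314 * 302 = 2510.828
n = 1966.62 / 2510.828
n = 0.78325556 mol, rounded to 4 dp:

0.7833 mol


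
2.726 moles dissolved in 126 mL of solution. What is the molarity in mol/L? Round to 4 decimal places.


Convert volume to liters: V_L = V_mL / 1000.
V_L = 126 / 1000 = 0.126 L
M = n / V_L = 2.726 / 0.126
M = 21.63492063 mol/L, rounded to 4 dp:

21.6349 mol/L


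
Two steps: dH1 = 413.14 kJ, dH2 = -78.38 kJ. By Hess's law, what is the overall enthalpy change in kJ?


Hess's law: enthalpy is a state function, so add the step enthalpies.
dH_total = dH1 + dH2 = 413.14 + (-78.38)
dH_total = 334.76 kJ:

334.76 kJ


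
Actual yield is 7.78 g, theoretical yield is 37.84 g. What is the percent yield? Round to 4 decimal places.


% yield = 100 * actual / theoretical
% yield = 100 * 7.78 / 37.84
% yield = 20.5602537 %, rounded to 4 dp:

20.5603 %


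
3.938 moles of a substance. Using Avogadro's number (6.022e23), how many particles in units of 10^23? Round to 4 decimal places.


N = n * NA, then divide by 1e23 for the requested units.
N / 1e23 = n * 6.022
N / 1e23 = 3.938 * 6.022
N / 1e23 = 23.714636, rounded to 4 dp:

23.7146


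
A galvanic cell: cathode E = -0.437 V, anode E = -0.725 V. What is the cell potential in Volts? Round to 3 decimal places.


Standard cell potential: E_cell = E_cathode - E_anode.
E_cell = -0.437 - (-0.725)
E_cell = 0.288 V, rounded to 3 dp:

0.288 V


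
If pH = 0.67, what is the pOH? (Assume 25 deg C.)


At 25 deg C, pH + pOH = 14.
pOH = 14 - pH = 14 - 0.67
pOH = 13.33:

13.33


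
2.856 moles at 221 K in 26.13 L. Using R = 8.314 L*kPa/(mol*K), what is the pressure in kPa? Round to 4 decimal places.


PV = nRT, solve for P = nRT / V.
nRT = 2.856 * 8.314 * 221 = 5247.5973
P = 5247.5973 / 26.13
P = 200.82653272 kPa, rounded to 4 dp:

200.8265 kPa


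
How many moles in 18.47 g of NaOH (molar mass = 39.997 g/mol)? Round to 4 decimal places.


n = mass / M
n = 18.47 / 39.997
n = 0.46178463 mol, rounded to 4 dp:

0.4618 mol


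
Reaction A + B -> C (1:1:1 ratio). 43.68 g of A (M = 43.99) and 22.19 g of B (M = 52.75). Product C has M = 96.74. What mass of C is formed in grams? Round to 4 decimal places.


Find moles of each reactant; the smaller value is the limiting reagent in a 1:1:1 reaction, so moles_C equals moles of the limiter.
n_A = mass_A / M_A = 43.68 / 43.99 = 0.992953 mol
n_B = mass_B / M_B = 22.19 / 52.75 = 0.420664 mol
Limiting reagent: B (smaller), n_limiting = 0.420664 mol
mass_C = n_limiting * M_C = 0.420664 * 96.74
mass_C = 40.69503536 g, rounded to 4 dp:

40.6950 g


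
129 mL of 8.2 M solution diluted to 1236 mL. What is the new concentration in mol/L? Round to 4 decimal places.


Dilution: M1*V1 = M2*V2, solve for M2.
M2 = M1*V1 / V2
M2 = 8.2 * 129 / 1236
M2 = 1057.8 / 1236
M2 = 0.85582524 mol/L, rounded to 4 dp:

0.8558 mol/L


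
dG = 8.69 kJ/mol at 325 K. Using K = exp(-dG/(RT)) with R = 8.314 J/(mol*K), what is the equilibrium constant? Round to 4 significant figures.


dG is in kJ/mol; multiply by 1000 to match R in J/(mol*K).
RT = 8.314 * 325 = 2702.05 J/mol
exponent = -dG*1000 / (RT) = -(8.69*1000) / 2702.05 = -3.21607668
K = exp(-3.21607668)
K = 0.040112123, rounded to 4 significant figures:

0.04011


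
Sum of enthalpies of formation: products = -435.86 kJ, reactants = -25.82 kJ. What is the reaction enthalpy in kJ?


dH_rxn = sum(dH_f products) - sum(dH_f reactants)
dH_rxn = -435.86 - (-25.82)
dH_rxn = -410.04 kJ:

-410.04 kJ


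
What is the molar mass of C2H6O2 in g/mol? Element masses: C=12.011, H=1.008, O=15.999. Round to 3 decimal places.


M = sum(count * atomic_mass) over atoms.
M = 2*12.011 + 6*1.008 + 2*15.999
M = 24.022 + 6.048 + 31.998
M = 62.068 g/mol, rounded to 3 dp:

62.068 g/mol


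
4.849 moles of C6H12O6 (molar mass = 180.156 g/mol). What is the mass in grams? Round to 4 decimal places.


mass = n * M
mass = 4.849 * 180.156
mass = 873.576444 g, rounded to 4 dp:

873.5764 g


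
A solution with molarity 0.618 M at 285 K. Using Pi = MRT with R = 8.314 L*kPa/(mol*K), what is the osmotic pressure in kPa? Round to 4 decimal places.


Osmotic pressure (van't Hoff): Pi = M*R*T.
RT = 8.314 * 285 = 2369.49
Pi = 0.618 * 2369.49
Pi = 1464.34482 kPa, rounded to 4 dp:

1464.3448 kPa


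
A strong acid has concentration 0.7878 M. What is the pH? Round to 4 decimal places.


A strong acid dissociates completely, so [H+] equals the given concentration.
pH = -log10([H+]) = -log10(0.7878)
pH = 0.10358402, rounded to 4 dp:

0.1036


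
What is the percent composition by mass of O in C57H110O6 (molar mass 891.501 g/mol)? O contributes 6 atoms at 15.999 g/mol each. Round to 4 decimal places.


pct = 100 * (n_elem * M_elem) / M_total
mass_contribution = 6 * 15.999 = 95.994 g/mol
pct = 100 * 95.994 / 891.501
pct = 10.76768282 %, rounded to 4 dp:

10.7677 %


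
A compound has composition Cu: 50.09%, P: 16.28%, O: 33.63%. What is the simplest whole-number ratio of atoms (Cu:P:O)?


Assume 100 g of compound, divide each mass% by atomic mass to get moles, then normalize by the smallest to get a raw atom ratio.
Moles per 100 g: Cu: 50.09/63.546 = 0.7882, P: 16.28/30.974 = 0.5256, O: 33.63/15.999 = 2.102
Raw ratio (divide by min = 0.5256): Cu: 1.5, P: 1.0, O: 3.999
Multiply by 2 to clear fractions: Cu: 2.999 ~= 3, P: 2.0 ~= 2, O: 7.998 ~= 8
Reduce by GCD to get the simplest whole-number ratio:

3:2:8


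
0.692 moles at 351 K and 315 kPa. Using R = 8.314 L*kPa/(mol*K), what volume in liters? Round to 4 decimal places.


PV = nRT, solve for V = nRT / P.
nRT = 0.692 * 8.314 * 351 = 2019.4041
V = 2019.4041 / 315
V = 6.41080667 L, rounded to 4 dp:

6.4108 L


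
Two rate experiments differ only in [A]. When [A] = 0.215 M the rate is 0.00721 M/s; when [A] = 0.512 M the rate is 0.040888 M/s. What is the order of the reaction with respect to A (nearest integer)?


Rate is proportional to [A]^n, so rate2/rate1 = ([A]2/[A]1)^n. Take logs to solve for n.
rate2/rate1 = 0.040888 / 0.00721 = 5.671
[A]2/[A]1 = 0.512 / 0.215 = 2.3814
n = ln(5.671) / ln(2.3814) = 2.0
Nearest integer order:

2


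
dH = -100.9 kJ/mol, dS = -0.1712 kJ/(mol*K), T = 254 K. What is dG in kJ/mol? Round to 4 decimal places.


Gibbs: dG = dH - T*dS (consistent units, dS already in kJ/(mol*K)).
T*dS = 254 * -0.1712 = -43.4848
dG = -100.9 - (-43.4848)
dG = -57.4152 kJ/mol, rounded to 4 dp:

-57.4152 kJ/mol


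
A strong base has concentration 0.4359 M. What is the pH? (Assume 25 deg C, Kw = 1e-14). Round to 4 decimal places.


A strong base dissociates completely, so [OH-] equals the given concentration.
pOH = -log10([OH-]) = -log10(0.4359) = 0.360613
pH = 14 - pOH = 14 - 0.360613
pH = 13.639387, rounded to 4 dp:

13.6394


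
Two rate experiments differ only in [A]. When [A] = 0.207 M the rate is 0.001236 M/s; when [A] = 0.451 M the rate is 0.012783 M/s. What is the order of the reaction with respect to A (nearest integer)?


Rate is proportional to [A]^n, so rate2/rate1 = ([A]2/[A]1)^n. Take logs to solve for n.
rate2/rate1 = 0.012783 / 0.001236 = 10.3422
[A]2/[A]1 = 0.451 / 0.207 = 2.1787
n = ln(10.3422) / ln(2.1787) = 3.0
Nearest integer order:

3


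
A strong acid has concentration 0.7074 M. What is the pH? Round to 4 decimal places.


A strong acid dissociates completely, so [H+] equals the given concentration.
pH = -log10([H+]) = -log10(0.7074)
pH = 0.15033494, rounded to 4 dp:

0.1503


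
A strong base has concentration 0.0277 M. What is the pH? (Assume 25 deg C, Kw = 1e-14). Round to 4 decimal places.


A strong base dissociates completely, so [OH-] equals the given concentration.
pOH = -log10([OH-]) = -log10(0.0277) = 1.55752
pH = 14 - pOH = 14 - 1.55752
pH = 12.44248, rounded to 4 dp:

12.4425


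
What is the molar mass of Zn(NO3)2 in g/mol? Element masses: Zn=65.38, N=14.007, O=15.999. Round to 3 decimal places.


M = sum(count * atomic_mass) over atoms.
M = 1*65.38 + 2*14.007 + 6*15.999
M = 65.38 + 28.014 + 95.994
M = 189.388 g/mol, rounded to 3 dp:

189.388 g/mol


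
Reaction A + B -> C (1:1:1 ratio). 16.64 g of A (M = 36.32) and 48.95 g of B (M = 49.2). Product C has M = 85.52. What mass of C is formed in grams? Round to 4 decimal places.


Find moles of each reactant; the smaller value is the limiting reagent in a 1:1:1 reaction, so moles_C equals moles of the limiter.
n_A = mass_A / M_A = 16.64 / 36.32 = 0.45815 mol
n_B = mass_B / M_B = 48.95 / 49.2 = 0.994919 mol
Limiting reagent: A (smaller), n_limiting = 0.45815 mol
mass_C = n_limiting * M_C = 0.45815 * 85.52
mass_C = 39.180988 g, rounded to 4 dp:

39.1810 g


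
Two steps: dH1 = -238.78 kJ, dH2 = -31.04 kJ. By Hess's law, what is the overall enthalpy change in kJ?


Hess's law: enthalpy is a state function, so add the step enthalpies.
dH_total = dH1 + dH2 = -238.78 + (-31.04)
dH_total = -269.82 kJ:

-269.82 kJ


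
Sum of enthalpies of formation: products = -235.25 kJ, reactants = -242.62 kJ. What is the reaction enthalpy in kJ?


dH_rxn = sum(dH_f products) - sum(dH_f reactants)
dH_rxn = -235.25 - (-242.62)
dH_rxn = 7.37 kJ:

7.37 kJ


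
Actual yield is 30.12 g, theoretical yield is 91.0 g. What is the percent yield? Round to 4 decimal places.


% yield = 100 * actual / theoretical
% yield = 100 * 30.12 / 91.0
% yield = 33.0989011 %, rounded to 4 dp:

33.0989 %


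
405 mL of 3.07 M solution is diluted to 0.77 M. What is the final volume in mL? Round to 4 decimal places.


Dilution: M1*V1 = M2*V2, solve for V2.
V2 = M1*V1 / M2
V2 = 3.07 * 405 / 0.77
V2 = 1243.35 / 0.77
V2 = 1614.74025974 mL, rounded to 4 dp:

1614.7403 mL


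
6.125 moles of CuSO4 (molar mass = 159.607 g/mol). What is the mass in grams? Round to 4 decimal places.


mass = n * M
mass = 6.125 * 159.607
mass = 977.592875 g, rounded to 4 dp:

977.5929 g


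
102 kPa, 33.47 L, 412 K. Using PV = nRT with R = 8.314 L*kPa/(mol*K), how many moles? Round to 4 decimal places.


PV = nRT, solve for n = PV / (RT).
PV = 102 * 33.47 = 3413.94
RT = 8.314 * 412 = 3425.368
n = 3413.94 / 3425.368
n = 0.99666372 mol, rounded to 4 dp:

0.9967 mol


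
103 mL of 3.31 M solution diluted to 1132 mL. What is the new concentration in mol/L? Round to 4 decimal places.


Dilution: M1*V1 = M2*V2, solve for M2.
M2 = M1*V1 / V2
M2 = 3.31 * 103 / 1132
M2 = 340.93 / 1132
M2 = 0.30117491 mol/L, rounded to 4 dp:

0.3012 mol/L


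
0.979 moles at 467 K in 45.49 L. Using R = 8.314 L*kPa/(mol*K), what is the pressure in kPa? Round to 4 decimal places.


PV = nRT, solve for P = nRT / V.
nRT = 0.979 * 8.314 * 467 = 3801.1026
P = 3801.1026 / 45.49
P = 83.55908112 kPa, rounded to 4 dp:

83.5591 kPa


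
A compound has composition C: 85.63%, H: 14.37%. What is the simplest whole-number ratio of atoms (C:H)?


Assume 100 g of compound, divide each mass% by atomic mass to get moles, then normalize by the smallest to get a raw atom ratio.
Moles per 100 g: C: 85.63/12.011 = 7.1293, H: 14.37/1.008 = 14.256
Raw ratio (divide by min = 7.1293): C: 1.0, H: 2.0
Multiply by 1 to clear fractions: C: 1.0 ~= 1, H: 2.0 ~= 2
Reduce by GCD to get the simplest whole-number ratio:

1:2


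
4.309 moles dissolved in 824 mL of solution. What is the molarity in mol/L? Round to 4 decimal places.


Convert volume to liters: V_L = V_mL / 1000.
V_L = 824 / 1000 = 0.824 L
M = n / V_L = 4.309 / 0.824
M = 5.22936893 mol/L, rounded to 4 dp:

5.2294 mol/L


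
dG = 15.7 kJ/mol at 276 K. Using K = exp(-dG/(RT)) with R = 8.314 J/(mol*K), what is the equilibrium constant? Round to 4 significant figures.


dG is in kJ/mol; multiply by 1000 to match R in J/(mol*K).
RT = 8.314 * 276 = 2294.664 J/mol
exponent = -dG*1000 / (RT) = -(15.7*1000) / 2294.664 = -6.8419603
K = exp(-6.8419603)
K = 0.0010680077, rounded to 4 significant figures:

0.001068
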